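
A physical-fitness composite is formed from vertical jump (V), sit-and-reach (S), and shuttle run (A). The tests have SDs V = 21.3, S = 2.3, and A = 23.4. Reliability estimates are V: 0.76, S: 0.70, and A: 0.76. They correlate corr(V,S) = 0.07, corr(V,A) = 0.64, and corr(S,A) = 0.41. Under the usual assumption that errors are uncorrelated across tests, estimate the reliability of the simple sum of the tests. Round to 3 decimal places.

0.857

Var(V+S+A) = 21.3² + 2.3² + 23.4² + 2·[21.3·2.3·0.07 + 21.3·23.4·0.64 + 2.3·23.4·0.41] = 1006.54 + 688.969 = 1695.51.
Because errors are independent across components, Cov(Tᵢ,Tⱼ) = Cov(Xᵢ,Xⱼ); the off-diagonal part of the true-score variance is the same as above.
True-score variance = [21.3²·0.76 + 2.3²·0.70 + 23.4²·0.76] + 688.969 = 764.653 + 688.969 = 1453.62.
Reliability = 1453.62 / 1695.51 = 0.857.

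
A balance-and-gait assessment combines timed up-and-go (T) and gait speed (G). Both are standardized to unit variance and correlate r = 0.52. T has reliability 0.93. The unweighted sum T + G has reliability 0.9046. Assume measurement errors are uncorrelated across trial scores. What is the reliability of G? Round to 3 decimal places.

Var(T+G) = 2 + 2·0.52 = 3.040.
True-score variance = ρ_T + ρ_G + 2·0.52, so 0.9046 = (0.93 + ρ_G + 1.04) / 3.040.
ρ_G = 0.9046·3.040 − 0.93 − 1.04 = 0.780.

0.780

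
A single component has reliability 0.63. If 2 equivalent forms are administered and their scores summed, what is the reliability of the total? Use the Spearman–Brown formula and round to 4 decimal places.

0.7730

ρ_k = kρ / (1 + (k−1)ρ) = 2·0.63 / (1 + 1·0.63) = 1.260 / 1.630 = 0.7730.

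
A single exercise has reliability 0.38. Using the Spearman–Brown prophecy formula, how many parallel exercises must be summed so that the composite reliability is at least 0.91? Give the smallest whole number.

17

k ≥ ρ*(1−ρ₁)/(ρ₁(1−ρ*)) = 0.91·0.62 / (0.38·0.09) = 16.497.
Smallest integer k = 17.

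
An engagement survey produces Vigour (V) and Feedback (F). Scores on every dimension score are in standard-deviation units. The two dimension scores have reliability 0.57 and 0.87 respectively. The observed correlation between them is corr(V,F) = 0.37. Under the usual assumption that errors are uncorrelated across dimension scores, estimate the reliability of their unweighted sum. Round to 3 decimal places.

0.796

Var(V+F) = 2 + 2·[0.37] = 2 + 0.74 = 2.74.
Under uncorrelated errors the observed covariances equal the true-score covariances, so only the own-variance terms attenuate.
True-score variance = [0.57 + 0.87] + 0.74 = 1.44 + 0.74 = 2.18.
Reliability = 2.18 / 2.74 = 0.796.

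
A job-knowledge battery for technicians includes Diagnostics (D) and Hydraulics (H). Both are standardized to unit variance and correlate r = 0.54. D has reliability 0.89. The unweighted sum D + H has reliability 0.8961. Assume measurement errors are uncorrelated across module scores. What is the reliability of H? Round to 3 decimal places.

Var(D+H) = 2 + 2·0.54 = 3.080.
True-score variance = ρ_D + ρ_H + 2·0.54, so 0.8961 = (0.89 + ρ_H + 1.08) / 3.080.
ρ_H = 0.8961·3.080 − 0.89 − 1.08 = 0.790.

0.790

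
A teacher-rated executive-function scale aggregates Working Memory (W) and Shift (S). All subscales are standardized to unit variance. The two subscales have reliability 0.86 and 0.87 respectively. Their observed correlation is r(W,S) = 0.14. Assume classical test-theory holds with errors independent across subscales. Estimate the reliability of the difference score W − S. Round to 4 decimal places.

Var(W−S) = 1 + 1 − 2·0.14 = 2 − 0.28 = 1.72.
With uncorrelated errors the cross-covariances are all true-score covariance, so they carry over unchanged; only the diagonal terms shrink to ρᵢσᵢ².
True-score variance = [0.86 + 0.87] − 0.28 = 1.73 − 0.28 = 1.45.
Reliability = 1.45 / 1.72 = 0.8430.

0.8430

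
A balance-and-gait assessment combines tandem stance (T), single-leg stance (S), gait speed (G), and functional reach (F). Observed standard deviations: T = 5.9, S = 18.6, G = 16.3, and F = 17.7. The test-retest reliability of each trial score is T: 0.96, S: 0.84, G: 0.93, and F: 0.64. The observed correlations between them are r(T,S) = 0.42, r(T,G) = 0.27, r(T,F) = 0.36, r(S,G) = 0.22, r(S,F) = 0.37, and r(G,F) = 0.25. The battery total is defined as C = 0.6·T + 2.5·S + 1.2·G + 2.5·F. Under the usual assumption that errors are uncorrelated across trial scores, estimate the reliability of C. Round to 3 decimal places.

Var(C) = 0.6²·5.9² + 2.5²·18.6² + 1.2²·16.3² + 2.5²·17.7² + 2·[1.5·5.9·18.6·0.42 + 0.72·5.9·16.3·0.27 + 1.5·5.9·17.7·0.36 + 3·18.6·16.3·0.22 + 6.25·18.6·17.7·0.37 + 3·16.3·17.7·0.25] = 4515.44 + 2644.05 = 7159.49.
Under uncorrelated errors the observed covariances equal the true-score covariances, so only the own-variance terms attenuate.
True-score variance = [0.6²·5.9²·0.96 + 2.5²·18.6²·0.84 + 1.2²·16.3²·0.93 + 2.5²·17.7²·0.64] + 2644.05 = 3437.29 + 2644.05 = 6081.35.
Reliability = 6081.35 / 7159.49 = 0.849.

0.849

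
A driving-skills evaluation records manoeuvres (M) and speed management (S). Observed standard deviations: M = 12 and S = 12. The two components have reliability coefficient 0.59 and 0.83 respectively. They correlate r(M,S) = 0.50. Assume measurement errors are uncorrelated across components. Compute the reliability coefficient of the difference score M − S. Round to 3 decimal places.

Var(M−S) = 12² + 12² − 2·12·12·0.50 = 288 − 144 = 144.
With uncorrelated errors the cross-covariances are all true-score covariance, so they carry over unchanged; only the diagonal terms shrink to ρᵢσᵢ².
True-score variance = [12²·0.59 + 12²·0.83] − 144 = 204.48 − 144 = 60.48.
Reliability = 60.48 / 144 = 0.420.

0.420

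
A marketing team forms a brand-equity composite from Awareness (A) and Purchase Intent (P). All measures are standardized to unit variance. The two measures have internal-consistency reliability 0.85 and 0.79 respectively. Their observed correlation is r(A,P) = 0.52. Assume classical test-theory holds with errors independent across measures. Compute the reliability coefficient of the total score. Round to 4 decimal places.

0.8816

Var(A+P) = 2 + 2·[0.52] = 2 + 1.04 = 3.04.
With uncorrelated errors the cross-covariances are all true-score covariance, so they carry over unchanged; only the diagonal terms shrink to ρᵢσᵢ².
True-score variance = [0.85 + 0.79] + 1.04 = 1.64 + 1.04 = 2.68.
Reliability = 2.68 / 3.04 = 0.8816.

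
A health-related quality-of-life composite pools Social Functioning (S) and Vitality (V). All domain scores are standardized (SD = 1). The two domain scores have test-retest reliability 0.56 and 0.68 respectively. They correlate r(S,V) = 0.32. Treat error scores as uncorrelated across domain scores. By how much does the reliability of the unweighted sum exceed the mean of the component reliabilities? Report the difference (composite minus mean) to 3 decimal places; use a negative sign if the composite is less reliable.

0.092

Var(sum) = 2 + 0.64 = 2.64; true-score variance = 1.24 + 0.64 = 1.88; composite reliability = 0.7121.
Mean component reliability = 0.6200.
Difference = 0.7121 − 0.6200 = 0.092.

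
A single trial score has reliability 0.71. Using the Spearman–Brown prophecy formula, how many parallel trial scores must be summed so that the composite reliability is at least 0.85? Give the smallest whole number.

3

k ≥ ρ*(1−ρ₁)/(ρ₁(1−ρ*)) = 0.85·0.29 / (0.71·0.15) = 2.315.
Smallest integer k = 3.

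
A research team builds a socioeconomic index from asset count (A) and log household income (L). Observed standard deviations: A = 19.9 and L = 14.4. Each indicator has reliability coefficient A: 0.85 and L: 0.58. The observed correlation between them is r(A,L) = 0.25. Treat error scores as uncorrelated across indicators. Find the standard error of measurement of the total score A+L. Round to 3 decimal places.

12.103

Var(total) = 603.37 + 143.28 = 746.65.
True-score variance = 456.877 + 143.28 = 600.157, so reliability = 0.8038.
Error variance = 746.65 − 600.157 = 146.493; SEM = √146.493 = 12.103.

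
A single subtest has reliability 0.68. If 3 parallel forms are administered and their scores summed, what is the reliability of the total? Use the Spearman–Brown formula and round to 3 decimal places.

0.864

ρ_k = kρ / (1 + (k−1)ρ) = 3·0.68 / (1 + 2·0.68) = 2.040 / 2.360 = 0.864.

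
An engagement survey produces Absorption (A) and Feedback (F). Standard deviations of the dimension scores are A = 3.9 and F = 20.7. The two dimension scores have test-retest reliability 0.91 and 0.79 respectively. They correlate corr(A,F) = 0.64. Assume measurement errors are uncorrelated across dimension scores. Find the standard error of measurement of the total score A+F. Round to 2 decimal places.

Var(total) = 443.7 + 103.334 = 547.034.
True-score variance = 352.348 + 103.334 = 455.683, so reliability = 0.8330.
Error variance = 547.034 − 455.683 = 91.3518; SEM = √91.3518 = 9.56.

9.56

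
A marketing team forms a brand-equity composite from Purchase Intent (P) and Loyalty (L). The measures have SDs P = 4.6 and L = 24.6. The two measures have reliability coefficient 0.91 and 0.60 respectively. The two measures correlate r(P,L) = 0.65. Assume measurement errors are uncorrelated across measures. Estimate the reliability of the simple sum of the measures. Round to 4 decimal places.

Var(P+L) = 4.6² + 24.6² + 2·[4.6·24.6·0.65] = 626.32 + 147.108 = 773.428.
Because errors are independent across components, Cov(Tᵢ,Tⱼ) = Cov(Xᵢ,Xⱼ); the off-diagonal part of the true-score variance is the same as above.
True-score variance = [4.6²·0.91 + 24.6²·0.60] + 147.108 = 382.352 + 147.108 = 529.46.
Reliability = 529.46 / 773.428 = 0.6846.

0.6846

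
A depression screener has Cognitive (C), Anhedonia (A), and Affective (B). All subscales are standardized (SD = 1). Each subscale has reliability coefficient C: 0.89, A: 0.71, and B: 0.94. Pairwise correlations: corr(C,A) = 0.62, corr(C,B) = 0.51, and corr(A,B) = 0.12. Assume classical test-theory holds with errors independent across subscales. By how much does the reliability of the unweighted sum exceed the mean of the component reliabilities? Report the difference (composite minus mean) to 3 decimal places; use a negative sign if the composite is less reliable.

0.070

Var(sum) = 3 + 2.5 = 5.5; true-score variance = 2.54 + 2.5 = 5.04; composite reliability = 0.9164.
Mean component reliability = 0.8467.
Difference = 0.9164 − 0.8467 = 0.070.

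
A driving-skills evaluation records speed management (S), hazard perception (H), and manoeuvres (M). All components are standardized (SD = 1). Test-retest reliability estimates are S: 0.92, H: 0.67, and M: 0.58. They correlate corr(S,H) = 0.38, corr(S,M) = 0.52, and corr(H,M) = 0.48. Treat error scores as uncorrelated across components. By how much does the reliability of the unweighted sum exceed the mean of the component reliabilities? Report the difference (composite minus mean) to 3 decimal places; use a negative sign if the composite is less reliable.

Var(sum) = 3 + 2.76 = 5.76; true-score variance = 2.17 + 2.76 = 4.93; composite reliability = 0.8559.
Mean component reliability = 0.7233.
Difference = 0.8559 − 0.7233 = 0.133.

0.133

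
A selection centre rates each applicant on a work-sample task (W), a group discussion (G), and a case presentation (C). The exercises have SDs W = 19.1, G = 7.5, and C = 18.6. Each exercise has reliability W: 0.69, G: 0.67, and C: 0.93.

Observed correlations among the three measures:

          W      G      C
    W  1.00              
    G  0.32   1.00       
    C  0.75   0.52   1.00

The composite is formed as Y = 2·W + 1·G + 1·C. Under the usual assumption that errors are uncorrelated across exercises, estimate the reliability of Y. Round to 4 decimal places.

0.8479

Var(Y) = 2²·19.1² + 7.5² + 18.6² + 2·[2·19.1·7.5·0.32 + 2·19.1·18.6·0.75 + 7.5·18.6·0.52] = 1861.45 + 1394.22 = 3255.67.
Under uncorrelated errors the observed covariances equal the true-score covariances, so only the own-variance terms attenuate.
True-score variance = [2²·19.1²·0.69 + 7.5²·0.67 + 18.6²·0.93] + 1394.22 = 1366.31 + 1394.22 = 2760.53.
Reliability = 2760.53 / 3255.67 = 0.8479.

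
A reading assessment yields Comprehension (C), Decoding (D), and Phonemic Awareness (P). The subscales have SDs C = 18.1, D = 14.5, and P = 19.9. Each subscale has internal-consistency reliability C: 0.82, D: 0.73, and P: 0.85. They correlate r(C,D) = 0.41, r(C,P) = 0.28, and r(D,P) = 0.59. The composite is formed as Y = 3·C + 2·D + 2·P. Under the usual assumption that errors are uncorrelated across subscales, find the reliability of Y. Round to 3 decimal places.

0.892

Var(Y) = 3²·18.1² + 2²·14.5² + 2²·19.9² + 2·[6·18.1·14.5·0.41 + 6·18.1·19.9·0.28 + 4·14.5·19.9·0.59] = 5373.53 + 3863.45 = 9236.98.
Because errors are independent across components, Cov(Tᵢ,Tⱼ) = Cov(Xᵢ,Xⱼ); the off-diagonal part of the true-score variance is the same as above.
True-score variance = [3²·18.1²·0.82 + 2²·14.5²·0.73 + 2²·19.9²·0.85] + 3863.45 = 4378.13 + 3863.45 = 8241.57.
Reliability = 8241.57 / 9236.98 = 0.892.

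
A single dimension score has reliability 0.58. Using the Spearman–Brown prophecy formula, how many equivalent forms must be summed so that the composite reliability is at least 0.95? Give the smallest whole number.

k ≥ ρ*(1−ρ₁)/(ρ₁(1−ρ*)) = 0.95·0.42 / (0.58·0.05) = 13.759.
Smallest integer k = 14.

14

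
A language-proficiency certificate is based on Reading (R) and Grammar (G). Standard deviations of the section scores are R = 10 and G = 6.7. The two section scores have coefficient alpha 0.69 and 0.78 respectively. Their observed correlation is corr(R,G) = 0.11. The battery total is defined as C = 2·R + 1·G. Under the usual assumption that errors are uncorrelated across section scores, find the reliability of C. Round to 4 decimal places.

Var(C) = 2²·10² + 6.7² + 2·[2·10·6.7·0.11] = 444.89 + 29.48 = 474.37.
Because errors are independent across components, Cov(Tᵢ,Tⱼ) = Cov(Xᵢ,Xⱼ); the off-diagonal part of the true-score variance is the same as above.
True-score variance = [2²·10²·0.69 + 6.7²·0.78] + 29.48 = 311.014 + 29.48 = 340.494.
Reliability = 340.494 / 474.37 = 0.7178.

0.7178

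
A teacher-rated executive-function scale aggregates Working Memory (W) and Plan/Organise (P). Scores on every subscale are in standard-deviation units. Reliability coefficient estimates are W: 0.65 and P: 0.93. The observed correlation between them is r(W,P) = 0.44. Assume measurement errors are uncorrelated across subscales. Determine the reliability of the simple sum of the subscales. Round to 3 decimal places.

Var(W+P) = 2 + 2·[0.44] = 2 + 0.88 = 2.88.
With uncorrelated errors the cross-covariances are all true-score covariance, so they carry over unchanged; only the diagonal terms shrink to ρᵢσᵢ².
True-score variance = [0.65 + 0.93] + 0.88 = 1.58 + 0.88 = 2.46.
Reliability = 2.46 / 2.88 = 0.854.

0.854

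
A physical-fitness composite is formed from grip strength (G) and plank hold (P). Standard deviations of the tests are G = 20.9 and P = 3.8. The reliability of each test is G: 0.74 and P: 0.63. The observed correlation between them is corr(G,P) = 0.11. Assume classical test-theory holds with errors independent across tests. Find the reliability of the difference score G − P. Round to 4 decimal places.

0.7259

Var(G−P) = 20.9² + 3.8² − 2·20.9·3.8·0.11 = 451.25 − 17.4724 = 433.778.
With uncorrelated errors the cross-covariances are all true-score covariance, so they carry over unchanged; only the diagonal terms shrink to ρᵢσᵢ².
True-score variance = [20.9²·0.74 + 3.8²·0.63] − 17.4724 = 332.337 − 17.4724 = 314.864.
Reliability = 314.864 / 433.778 = 0.7259.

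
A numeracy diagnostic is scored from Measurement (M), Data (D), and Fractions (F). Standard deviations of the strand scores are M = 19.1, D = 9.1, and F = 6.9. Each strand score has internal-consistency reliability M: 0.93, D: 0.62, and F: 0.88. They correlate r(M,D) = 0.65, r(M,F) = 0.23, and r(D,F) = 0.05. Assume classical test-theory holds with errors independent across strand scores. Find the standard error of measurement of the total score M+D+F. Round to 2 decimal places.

Var(total) = 495.23 + 292.855 = 788.085.
True-score variance = 432.512 + 292.855 = 725.368, so reliability = 0.9204.
Error variance = 788.085 − 725.368 = 62.7177; SEM = √62.7177 = 7.92.

7.92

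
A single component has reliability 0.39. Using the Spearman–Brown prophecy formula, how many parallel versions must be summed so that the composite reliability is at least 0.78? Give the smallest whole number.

6

k ≥ ρ*(1−ρ₁)/(ρ₁(1−ρ*)) = 0.78·0.61 / (0.39·0.22) = 5.545.
Smallest integer k = 6.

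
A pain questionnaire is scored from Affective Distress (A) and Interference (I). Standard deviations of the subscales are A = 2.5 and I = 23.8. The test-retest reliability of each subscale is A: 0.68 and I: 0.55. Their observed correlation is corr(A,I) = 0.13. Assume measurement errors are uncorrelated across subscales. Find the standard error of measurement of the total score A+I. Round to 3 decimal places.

Var(total) = 572.69 + 15.47 = 588.16.
True-score variance = 315.792 + 15.47 = 331.262, so reliability = 0.5632.
Error variance = 588.16 − 331.262 = 256.898; SEM = √256.898 = 16.028.

16.028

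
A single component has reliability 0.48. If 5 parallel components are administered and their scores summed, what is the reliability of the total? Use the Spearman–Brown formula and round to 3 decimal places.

0.822

ρ_k = kρ / (1 + (k−1)ρ) = 5·0.48 / (1 + 4·0.48) = 2.400 / 2.920 = 0.822.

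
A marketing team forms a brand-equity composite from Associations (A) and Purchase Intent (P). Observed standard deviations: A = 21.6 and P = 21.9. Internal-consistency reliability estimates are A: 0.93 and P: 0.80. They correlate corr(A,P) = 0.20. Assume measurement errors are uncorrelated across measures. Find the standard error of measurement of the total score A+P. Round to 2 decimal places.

11.34

Var(total) = 946.17 + 189.216 = 1135.39.
True-score variance = 817.589 + 189.216 = 1006.8, so reliability = 0.8868.
Error variance = 1135.39 − 1006.8 = 128.581; SEM = √128.581 = 11.34.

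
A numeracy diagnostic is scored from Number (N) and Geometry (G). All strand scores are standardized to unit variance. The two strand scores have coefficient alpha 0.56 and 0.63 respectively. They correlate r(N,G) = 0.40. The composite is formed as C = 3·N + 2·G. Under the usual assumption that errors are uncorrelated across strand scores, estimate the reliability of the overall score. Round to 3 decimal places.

Var(C) = 3² + 2² + 2·[6·0.40] = 13 + 4.8 = 17.8.
Under uncorrelated errors the observed covariances equal the true-score covariances, so only the own-variance terms attenuate.
True-score variance = [3²·0.56 + 2²·0.63] + 4.8 = 7.56 + 4.8 = 12.36.
Reliability = 12.36 / 17.8 = 0.694.

0.694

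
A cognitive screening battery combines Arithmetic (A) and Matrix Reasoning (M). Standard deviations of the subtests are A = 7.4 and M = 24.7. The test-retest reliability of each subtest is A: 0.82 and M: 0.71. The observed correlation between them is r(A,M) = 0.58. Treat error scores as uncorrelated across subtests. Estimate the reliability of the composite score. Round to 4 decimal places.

Var(A+M) = 7.4² + 24.7² + 2·[7.4·24.7·0.58] = 664.85 + 212.025 = 876.875.
Under uncorrelated errors the observed covariances equal the true-score covariances, so only the own-variance terms attenuate.
True-score variance = [7.4²·0.82 + 24.7²·0.71] + 212.025 = 478.067 + 212.025 = 690.092.
Reliability = 690.092 / 876.875 = 0.7870.

0.7870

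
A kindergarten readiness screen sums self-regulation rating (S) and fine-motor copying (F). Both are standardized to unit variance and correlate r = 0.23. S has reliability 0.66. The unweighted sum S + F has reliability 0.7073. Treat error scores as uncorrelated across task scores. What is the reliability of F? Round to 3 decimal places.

0.620

Var(S+F) = 2 + 2·0.23 = 2.460.
True-score variance = ρ_S + ρ_F + 2·0.23, so 0.7073 = (0.66 + ρ_F + 0.46) / 2.460.
ρ_F = 0.7073·2.460 − 0.66 − 0.46 = 0.620.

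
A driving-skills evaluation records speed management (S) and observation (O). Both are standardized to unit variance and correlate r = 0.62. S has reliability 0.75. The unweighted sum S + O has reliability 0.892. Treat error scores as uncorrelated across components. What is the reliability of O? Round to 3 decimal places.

0.900

Var(S+O) = 2 + 2·0.62 = 3.240.
True-score variance = ρ_S + ρ_O + 2·0.62, so 0.892 = (0.75 + ρ_O + 1.24) / 3.240.
ρ_O = 0.892·3.240 − 0.75 − 1.24 = 0.900.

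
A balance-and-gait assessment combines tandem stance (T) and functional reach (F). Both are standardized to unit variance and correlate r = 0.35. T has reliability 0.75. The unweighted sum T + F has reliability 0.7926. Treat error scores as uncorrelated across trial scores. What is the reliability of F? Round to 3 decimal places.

Var(T+F) = 2 + 2·0.35 = 2.700.
True-score variance = ρ_T + ρ_F + 2·0.35, so 0.7926 = (0.75 + ρ_F + 0.70) / 2.700.
ρ_F = 0.7926·2.700 − 0.75 − 0.70 = 0.690.

0.690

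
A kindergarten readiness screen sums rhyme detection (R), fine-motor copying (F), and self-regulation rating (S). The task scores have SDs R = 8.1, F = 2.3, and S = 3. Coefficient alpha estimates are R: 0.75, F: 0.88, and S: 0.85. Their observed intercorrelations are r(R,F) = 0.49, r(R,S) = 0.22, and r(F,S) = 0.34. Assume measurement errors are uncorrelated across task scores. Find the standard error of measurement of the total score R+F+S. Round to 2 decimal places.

4.29

Var(total) = 79.9 + 33.6414 = 113.541.
True-score variance = 61.5127 + 33.6414 = 95.1541, so reliability = 0.8381.
Error variance = 113.541 − 95.1541 = 18.3873; SEM = √18.3873 = 4.29.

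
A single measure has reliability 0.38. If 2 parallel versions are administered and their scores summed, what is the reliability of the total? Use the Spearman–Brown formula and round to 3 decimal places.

0.551

ρ_k = kρ / (1 + (k−1)ρ) = 2·0.38 / (1 + 1·0.38) = 0.760 / 1.380 = 0.551.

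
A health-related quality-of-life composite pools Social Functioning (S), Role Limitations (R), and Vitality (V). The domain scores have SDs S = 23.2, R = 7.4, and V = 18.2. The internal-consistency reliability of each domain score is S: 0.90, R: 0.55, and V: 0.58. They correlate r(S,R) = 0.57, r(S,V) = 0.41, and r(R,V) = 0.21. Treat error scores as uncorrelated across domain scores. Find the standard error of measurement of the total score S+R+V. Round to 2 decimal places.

14.75

Var(total) = 924.24 + 598.518 = 1522.76.
True-score variance = 706.653 + 598.518 = 1305.17, so reliability = 0.8571.
Error variance = 1522.76 − 1305.17 = 217.587; SEM = √217.587 = 14.75.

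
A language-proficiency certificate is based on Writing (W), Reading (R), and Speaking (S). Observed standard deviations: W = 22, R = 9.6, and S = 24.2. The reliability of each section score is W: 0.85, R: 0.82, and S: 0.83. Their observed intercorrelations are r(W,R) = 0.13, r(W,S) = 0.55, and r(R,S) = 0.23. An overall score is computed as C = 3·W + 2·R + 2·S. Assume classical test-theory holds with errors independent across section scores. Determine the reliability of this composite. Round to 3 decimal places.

Var(C) = 3²·22² + 2²·9.6² + 2²·24.2² + 2·[6·22·9.6·0.13 + 6·22·24.2·0.55 + 4·9.6·24.2·0.23] = 7067.2 + 4270.78 = 11338.
With uncorrelated errors the cross-covariances are all true-score covariance, so they carry over unchanged; only the diagonal terms shrink to ρᵢσᵢ².
True-score variance = [3²·22²·0.85 + 2²·9.6²·0.82 + 2²·24.2²·0.83] + 4270.78 = 5949.21 + 4270.78 = 10220.
Reliability = 10220 / 11338 = 0.901.

0.901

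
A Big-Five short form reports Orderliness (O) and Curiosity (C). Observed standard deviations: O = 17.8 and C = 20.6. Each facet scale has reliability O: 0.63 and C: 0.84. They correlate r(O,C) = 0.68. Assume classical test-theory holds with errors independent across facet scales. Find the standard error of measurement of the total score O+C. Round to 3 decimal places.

13.606

Var(total) = 741.2 + 498.685 = 1239.88.
True-score variance = 556.072 + 498.685 = 1054.76, so reliability = 0.8507.
Error variance = 1239.88 − 1054.76 = 185.128; SEM = √185.128 = 13.606.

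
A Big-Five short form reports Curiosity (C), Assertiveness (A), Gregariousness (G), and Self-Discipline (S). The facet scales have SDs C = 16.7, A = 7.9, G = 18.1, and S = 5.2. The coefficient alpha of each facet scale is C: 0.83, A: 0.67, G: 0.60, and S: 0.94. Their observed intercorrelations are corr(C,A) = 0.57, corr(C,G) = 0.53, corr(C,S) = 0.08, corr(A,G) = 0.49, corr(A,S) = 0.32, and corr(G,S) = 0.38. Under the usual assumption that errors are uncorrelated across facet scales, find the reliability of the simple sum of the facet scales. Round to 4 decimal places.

Var(C+A+G+S) = 16.7² + 7.9² + 18.1² + 5.2² + 2·[16.7·7.9·0.57 + 16.7·18.1·0.53 + 16.7·5.2·0.08 + 7.9·18.1·0.49 + 7.9·5.2·0.32 + 18.1·5.2·0.38] = 695.95 + 722.653 = 1418.6.
With uncorrelated errors the cross-covariances are all true-score covariance, so they carry over unchanged; only the diagonal terms shrink to ρᵢσᵢ².
True-score variance = [16.7²·0.83 + 7.9²·0.67 + 18.1²·0.60 + 5.2²·0.94] + 722.653 = 495.277 + 722.653 = 1217.93.
Reliability = 1217.93 / 1418.6 = 0.8585.

0.8585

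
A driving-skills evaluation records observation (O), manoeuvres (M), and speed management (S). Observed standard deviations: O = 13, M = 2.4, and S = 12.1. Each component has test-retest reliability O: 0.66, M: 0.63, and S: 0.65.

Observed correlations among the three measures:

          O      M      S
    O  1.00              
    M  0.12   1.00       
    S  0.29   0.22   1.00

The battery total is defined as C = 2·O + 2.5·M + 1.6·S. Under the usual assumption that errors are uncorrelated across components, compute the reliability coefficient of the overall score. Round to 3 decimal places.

0.745

Var(C) = 2²·13² + 2.5²·2.4² + 1.6²·12.1² + 2·[5·13·2.4·0.12 + 3.2·13·12.1·0.29 + 4·2.4·12.1·0.22] = 1086.81 + 380.499 = 1467.31.
Under uncorrelated errors the observed covariances equal the true-score covariances, so only the own-variance terms attenuate.
True-score variance = [2²·13²·0.66 + 2.5²·2.4²·0.63 + 1.6²·12.1²·0.65] + 380.499 = 712.466 + 380.499 = 1092.97.
Reliability = 1092.97 / 1467.31 = 0.745.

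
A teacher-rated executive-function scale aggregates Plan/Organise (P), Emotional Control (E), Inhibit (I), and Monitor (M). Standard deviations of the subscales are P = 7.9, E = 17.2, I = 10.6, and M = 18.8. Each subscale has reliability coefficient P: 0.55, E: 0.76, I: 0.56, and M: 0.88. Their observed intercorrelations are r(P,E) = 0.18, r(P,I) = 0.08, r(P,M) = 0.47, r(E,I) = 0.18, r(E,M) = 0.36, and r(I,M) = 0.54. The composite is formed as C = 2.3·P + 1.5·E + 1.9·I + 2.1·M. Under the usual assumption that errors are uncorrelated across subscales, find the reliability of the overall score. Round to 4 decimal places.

0.8805

Var(C) = 2.3²·7.9² + 1.5²·17.2² + 1.9²·10.6² + 2.1²·18.8² + 2·[3.45·7.9·17.2·0.18 + 4.37·7.9·10.6·0.08 + 4.83·7.9·18.8·0.47 + 2.85·17.2·10.6·0.18 + 3.15·17.2·18.8·0.36 + 3.99·10.6·18.8·0.54] = 2960.08 + 2680.8 = 5640.88.
Under uncorrelated errors the observed covariances equal the true-score covariances, so only the own-variance terms attenuate.
True-score variance = [2.3²·7.9²·0.55 + 1.5²·17.2²·0.76 + 1.9²·10.6²·0.56 + 2.1²·18.8²·0.88] + 2680.8 = 2286.25 + 2680.8 = 4967.05.
Reliability = 4967.05 / 5640.88 = 0.8805.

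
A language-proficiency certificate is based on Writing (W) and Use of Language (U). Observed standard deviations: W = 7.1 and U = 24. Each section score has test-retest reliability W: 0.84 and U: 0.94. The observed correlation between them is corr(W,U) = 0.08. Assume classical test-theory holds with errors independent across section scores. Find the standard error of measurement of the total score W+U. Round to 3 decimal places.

Var(total) = 626.41 + 27.264 = 653.674.
True-score variance = 583.784 + 27.264 = 611.048, so reliability = 0.9348.
Error variance = 653.674 − 611.048 = 42.6256; SEM = √42.6256 = 6.529.

6.529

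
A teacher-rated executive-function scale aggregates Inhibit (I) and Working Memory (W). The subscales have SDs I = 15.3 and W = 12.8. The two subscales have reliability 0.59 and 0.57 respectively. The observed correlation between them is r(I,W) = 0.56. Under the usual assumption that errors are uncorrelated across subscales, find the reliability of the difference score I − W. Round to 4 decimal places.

Var(I−W) = 15.3² + 12.8² − 2·15.3·12.8·0.56 = 397.93 − 219.341 = 178.589.
Under uncorrelated errors the observed covariances equal the true-score covariances, so only the own-variance terms attenuate.
True-score variance = [15.3²·0.59 + 12.8²·0.57] − 219.341 = 231.502 − 219.341 = 12.1611.
Reliability = 12.1611 / 178.589 = 0.0681.

0.0681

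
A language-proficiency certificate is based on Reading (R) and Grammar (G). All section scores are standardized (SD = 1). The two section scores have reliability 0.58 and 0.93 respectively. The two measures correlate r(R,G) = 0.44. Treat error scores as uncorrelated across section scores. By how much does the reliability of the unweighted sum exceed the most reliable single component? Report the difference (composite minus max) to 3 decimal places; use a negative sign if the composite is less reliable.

-0.100

Var(sum) = 2 + 0.88 = 2.88; true-score variance = 1.51 + 0.88 = 2.39; composite reliability = 0.8299.
Max component reliability = 0.9300.
Difference = 0.8299 − 0.9300 = -0.100.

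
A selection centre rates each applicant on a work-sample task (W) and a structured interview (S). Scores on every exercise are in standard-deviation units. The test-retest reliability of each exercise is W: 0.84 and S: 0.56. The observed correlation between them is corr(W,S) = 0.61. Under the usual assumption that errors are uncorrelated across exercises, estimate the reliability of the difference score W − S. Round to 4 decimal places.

Var(W−S) = 1 + 1 − 2·0.61 = 2 − 1.22 = 0.78.
Under uncorrelated errors the observed covariances equal the true-score covariances, so only the own-variance terms attenuate.
True-score variance = [0.84 + 0.56] − 1.22 = 1.4 − 1.22 = 0.18.
Reliability = 0.18 / 0.78 = 0.2308.

0.2308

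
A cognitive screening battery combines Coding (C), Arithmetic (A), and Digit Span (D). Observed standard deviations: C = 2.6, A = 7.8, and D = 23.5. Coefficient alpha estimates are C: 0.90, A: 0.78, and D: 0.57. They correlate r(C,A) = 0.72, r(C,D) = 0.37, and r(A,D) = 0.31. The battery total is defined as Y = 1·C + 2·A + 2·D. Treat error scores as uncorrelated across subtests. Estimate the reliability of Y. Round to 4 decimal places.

Var(Y) = 2.6² + 2²·7.8² + 2²·23.5² + 2·[2·2.6·7.8·0.72 + 2·2.6·23.5·0.37 + 4·7.8·23.5·0.31] = 2459.12 + 603.418 = 3062.54.
Because errors are independent across components, Cov(Tᵢ,Tⱼ) = Cov(Xᵢ,Xⱼ); the off-diagonal part of the true-score variance is the same as above.
True-score variance = [2.6²·0.90 + 2²·7.8²·0.78 + 2²·23.5²·0.57] + 603.418 = 1455.03 + 603.418 = 2058.45.
Reliability = 2058.45 / 3062.54 = 0.6721.

0.6721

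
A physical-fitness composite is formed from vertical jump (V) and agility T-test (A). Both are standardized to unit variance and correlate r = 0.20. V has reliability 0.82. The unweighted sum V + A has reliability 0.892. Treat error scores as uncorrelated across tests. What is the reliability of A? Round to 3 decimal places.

Var(V+A) = 2 + 2·0.20 = 2.400.
True-score variance = ρ_V + ρ_A + 2·0.20, so 0.892 = (0.82 + ρ_A + 0.40) / 2.400.
ρ_A = 0.892·2.400 − 0.82 − 0.40 = 0.921.

0.921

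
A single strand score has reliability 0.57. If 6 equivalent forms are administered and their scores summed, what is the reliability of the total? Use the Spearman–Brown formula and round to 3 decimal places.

ρ_k = kρ / (1 + (k−1)ρ) = 6·0.57 / (1 + 5·0.57) = 3.420 / 3.850 = 0.888.

0.888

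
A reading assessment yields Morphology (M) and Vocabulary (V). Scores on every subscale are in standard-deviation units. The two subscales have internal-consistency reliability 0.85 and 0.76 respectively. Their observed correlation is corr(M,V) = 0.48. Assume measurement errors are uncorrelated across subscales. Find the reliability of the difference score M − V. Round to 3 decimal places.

0.625

Var(M−V) = 1 + 1 − 2·0.48 = 2 − 0.96 = 1.04.
With uncorrelated errors the cross-covariances are all true-score covariance, so they carry over unchanged; only the diagonal terms shrink to ρᵢσᵢ².
True-score variance = [0.85 + 0.76] − 0.96 = 1.61 − 0.96 = 0.65.
Reliability = 0.65 / 1.04 = 0.625.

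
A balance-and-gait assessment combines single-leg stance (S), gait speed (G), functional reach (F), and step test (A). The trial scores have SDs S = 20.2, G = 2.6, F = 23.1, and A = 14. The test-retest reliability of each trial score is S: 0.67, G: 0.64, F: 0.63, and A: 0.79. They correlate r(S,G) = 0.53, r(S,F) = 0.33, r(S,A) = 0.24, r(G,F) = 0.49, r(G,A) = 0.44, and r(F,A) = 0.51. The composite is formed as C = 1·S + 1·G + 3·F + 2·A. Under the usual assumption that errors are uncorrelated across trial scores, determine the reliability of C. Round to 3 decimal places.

Var(C) = 20.2² + 2.6² + 3²·23.1² + 2²·14² + 2·[20.2·2.6·0.53 + 3·20.2·23.1·0.33 + 2·20.2·14·0.24 + 3·2.6·23.1·0.49 + 2·2.6·14·0.44 + 6·23.1·14·0.51] = 6001.29 + 3470.92 = 9472.21.
Because errors are independent across components, Cov(Tᵢ,Tⱼ) = Cov(Xᵢ,Xⱼ); the off-diagonal part of the true-score variance is the same as above.
True-score variance = [20.2²·0.67 + 2.6²·0.64 + 3²·23.1²·0.63 + 2²·14²·0.79] + 3470.92 = 3922.64 + 3470.92 = 7393.56.
Reliability = 7393.56 / 9472.21 = 0.781.

0.781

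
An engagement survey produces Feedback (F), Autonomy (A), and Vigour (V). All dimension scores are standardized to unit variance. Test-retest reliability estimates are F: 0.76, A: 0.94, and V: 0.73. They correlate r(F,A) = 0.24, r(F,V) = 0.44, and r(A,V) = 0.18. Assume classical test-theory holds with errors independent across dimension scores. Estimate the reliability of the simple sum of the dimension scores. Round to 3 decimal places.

0.879

Var(F+A+V) = 3 + 2·[0.24 + 0.44 + 0.18] = 3 + 1.72 = 4.72.
Because errors are independent across components, Cov(Tᵢ,Tⱼ) = Cov(Xᵢ,Xⱼ); the off-diagonal part of the true-score variance is the same as above.
True-score variance = [0.76 + 0.94 + 0.73] + 1.72 = 2.43 + 1.72 = 4.15.
Reliability = 4.15 / 4.72 = 0.879.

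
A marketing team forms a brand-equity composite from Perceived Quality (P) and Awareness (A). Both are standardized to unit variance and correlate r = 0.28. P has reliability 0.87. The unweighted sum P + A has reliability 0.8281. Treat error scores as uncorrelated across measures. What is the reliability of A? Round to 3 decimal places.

Var(P+A) = 2 + 2·0.28 = 2.560.
True-score variance = ρ_P + ρ_A + 2·0.28, so 0.8281 = (0.87 + ρ_A + 0.56) / 2.560.
ρ_A = 0.8281·2.560 − 0.87 − 0.56 = 0.690.

0.690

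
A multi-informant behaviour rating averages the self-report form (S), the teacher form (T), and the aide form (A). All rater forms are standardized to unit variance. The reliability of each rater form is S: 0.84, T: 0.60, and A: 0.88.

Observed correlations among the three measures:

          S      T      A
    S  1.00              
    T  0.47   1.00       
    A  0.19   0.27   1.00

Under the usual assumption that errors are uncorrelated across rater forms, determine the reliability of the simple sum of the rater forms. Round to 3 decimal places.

Var(S+T+A) = 3 + 2·[0.47 + 0.19 + 0.27] = 3 + 1.86 = 4.86.
Under uncorrelated errors the observed covariances equal the true-score covariances, so only the own-variance terms attenuate.
True-score variance = [0.84 + 0.60 + 0.88] + 1.86 = 2.32 + 1.86 = 4.18.
Reliability = 4.18 / 4.86 = 0.860.

0.860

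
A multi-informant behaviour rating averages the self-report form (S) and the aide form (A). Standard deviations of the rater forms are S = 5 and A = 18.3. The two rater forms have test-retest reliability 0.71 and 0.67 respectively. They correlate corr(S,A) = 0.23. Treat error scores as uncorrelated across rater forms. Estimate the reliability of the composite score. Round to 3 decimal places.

0.707

Var(S+A) = 5² + 18.3² + 2·[5·18.3·0.23] = 359.89 + 42.09 = 401.98.
Because errors are independent across components, Cov(Tᵢ,Tⱼ) = Cov(Xᵢ,Xⱼ); the off-diagonal part of the true-score variance is the same as above.
True-score variance = [5²·0.71 + 18.3²·0.67] + 42.09 = 242.126 + 42.09 = 284.216.
Reliability = 284.216 / 401.98 = 0.707.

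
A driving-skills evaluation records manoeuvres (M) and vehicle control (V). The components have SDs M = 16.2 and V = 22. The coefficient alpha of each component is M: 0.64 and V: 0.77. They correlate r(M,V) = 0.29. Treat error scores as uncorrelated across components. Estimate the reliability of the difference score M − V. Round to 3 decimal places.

0.619

Var(M−V) = 16.2² + 22² − 2·16.2·22·0.29 = 746.44 − 206.712 = 539.728.
Because errors are independent across components, Cov(Tᵢ,Tⱼ) = Cov(Xᵢ,Xⱼ); the off-diagonal part of the true-score variance is the same as above.
True-score variance = [16.2²·0.64 + 22²·0.77] − 206.712 = 540.642 − 206.712 = 333.93.
Reliability = 333.93 / 539.728 = 0.619.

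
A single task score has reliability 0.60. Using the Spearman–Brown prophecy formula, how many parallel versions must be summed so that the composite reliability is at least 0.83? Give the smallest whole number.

k ≥ ρ*(1−ρ₁)/(ρ₁(1−ρ*)) = 0.83·0.40 / (0.60·0.17) = 3.255.
Smallest integer k = 4.

4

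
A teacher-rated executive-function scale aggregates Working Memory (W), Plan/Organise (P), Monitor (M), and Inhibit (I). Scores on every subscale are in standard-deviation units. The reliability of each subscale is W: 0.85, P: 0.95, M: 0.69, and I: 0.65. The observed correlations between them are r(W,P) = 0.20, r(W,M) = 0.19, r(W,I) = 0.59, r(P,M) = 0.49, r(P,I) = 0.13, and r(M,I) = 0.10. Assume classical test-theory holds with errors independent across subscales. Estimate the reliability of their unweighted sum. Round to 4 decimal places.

Var(W+P+M+I) = 4 + 2·[0.20 + 0.19 + 0.59 + 0.49 + 0.13 + 0.10] = 4 + 3.4 = 7.4.
With uncorrelated errors the cross-covariances are all true-score covariance, so they carry over unchanged; only the diagonal terms shrink to ρᵢσᵢ².
True-score variance = [0.85 + 0.95 + 0.69 + 0.65] + 3.4 = 3.14 + 3.4 = 6.54.
Reliability = 6.54 / 7.4 = 0.8838.

0.8838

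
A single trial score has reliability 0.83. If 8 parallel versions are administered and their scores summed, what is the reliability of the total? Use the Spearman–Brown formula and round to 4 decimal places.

0.9750

ρ_k = kρ / (1 + (k−1)ρ) = 8·0.83 / (1 + 7·0.83) = 6.640 / 6.810 = 0.9750.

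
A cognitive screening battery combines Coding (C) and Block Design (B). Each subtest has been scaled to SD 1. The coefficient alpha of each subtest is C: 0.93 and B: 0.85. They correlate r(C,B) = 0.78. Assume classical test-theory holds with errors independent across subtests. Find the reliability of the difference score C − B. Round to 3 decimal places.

0.500

Var(C−B) = 1 + 1 − 2·0.78 = 2 − 1.56 = 0.44.
Under uncorrelated errors the observed covariances equal the true-score covariances, so only the own-variance terms attenuate.
True-score variance = [0.93 + 0.85] − 1.56 = 1.78 − 1.56 = 0.22.
Reliability = 0.22 / 0.44 = 0.500.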